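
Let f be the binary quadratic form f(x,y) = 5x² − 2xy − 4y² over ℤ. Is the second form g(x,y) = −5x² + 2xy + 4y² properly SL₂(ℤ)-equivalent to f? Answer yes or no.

D₁ = 84, D₂ = 84
river cycle of f (length 6): (-4, 2, 5), (5, 8, -1), (-1, 8, 5), (5, 2, -4), (-4, 6, 3), (3, 6, -4)
river cycle of g (length 6): (4, 6, -3), (-3, 6, 4), (4, 2, -5), (-5, 8, 1), (1, 8, -5), (-5, 2, 4)
cycles differ ⇒ inequivalent

no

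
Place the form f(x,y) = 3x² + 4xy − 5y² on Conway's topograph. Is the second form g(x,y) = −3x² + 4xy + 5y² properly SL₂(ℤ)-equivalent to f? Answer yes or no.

D₁ = 76, D₂ = 76
river cycle of f (length 6): (-5, 6, 2), (2, 6, -5), (-5, 4, 3), (3, 8, -1), (-1, 8, 3), (3, 4, -5)
river cycle of g (length 6): (5, 6, -2), (-2, 6, 5), (5, 4, -3), (-3, 8, 1), (1, 8, -3), (-3, 4, 5)
cycles differ ⇒ inequivalent

no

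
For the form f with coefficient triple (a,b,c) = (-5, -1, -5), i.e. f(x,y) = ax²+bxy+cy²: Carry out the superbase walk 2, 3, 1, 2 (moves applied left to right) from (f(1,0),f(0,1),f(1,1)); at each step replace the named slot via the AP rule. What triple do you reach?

start (-5,-5,-11) = (f(1,0),f(0,1),f(1,1))
replace slot 2: 2·((-5)+(-11)) − (-5) = -27 → (-5,-27,-11)
replace slot 3: 2·((-5)+(-27)) − (-11) = -53 → (-5,-27,-53)
replace slot 1: 2·((-27)+(-53)) − (-5) = -155 → (-155,-27,-53)
replace slot 2: 2·((-155)+(-53)) − (-27) = -389 → (-155,-389,-53)

-155,-389,-53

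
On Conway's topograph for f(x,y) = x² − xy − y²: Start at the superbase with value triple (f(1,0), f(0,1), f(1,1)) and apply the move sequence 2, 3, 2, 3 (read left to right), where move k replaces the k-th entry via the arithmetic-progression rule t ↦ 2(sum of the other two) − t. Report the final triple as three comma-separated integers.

start (1,-1,-1) = (f(1,0),f(0,1),f(1,1))
replace slot 2: 2·(1+(-1)) − (-1) = 1 → (1,1,-1)
replace slot 3: 2·(1+1) − (-1) = 5 → (1,1,5)
replace slot 2: 2·(1+5) − 1 = 11 → (1,11,5)
replace slot 3: 2·(1+11) − 5 = 19 → (1,11,19)

1,11,19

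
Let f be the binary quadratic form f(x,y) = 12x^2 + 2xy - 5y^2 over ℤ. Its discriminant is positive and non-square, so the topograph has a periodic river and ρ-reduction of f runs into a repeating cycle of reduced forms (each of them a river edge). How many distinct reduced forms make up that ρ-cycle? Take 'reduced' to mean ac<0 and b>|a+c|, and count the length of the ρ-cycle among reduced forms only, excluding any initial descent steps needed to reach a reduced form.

D = 244, ⌊√D⌋ = 15
descent: ρ → (-5,8,9)  [lands on river]
river: ρ → (9,10,-4)
river: ρ → (-4,14,3)
river: ρ → (3,10,-12)
river: ρ → (-12,14,1)
river: ρ → (1,14,-12)
river: ρ → (-12,10,3)
river: ρ → (3,14,-4)
river: ρ → (-4,10,9)
river: ρ → (9,8,-5)
river: ρ → (-5,12,5)
river: ρ → (5,8,-9)
river: ρ → (-9,10,4)
river: ρ → (4,14,-3)
river: ρ → (-3,10,12)
river: ρ → (12,14,-1)
river: ρ → (-1,14,12)
river: ρ → (12,10,-3)
river: ρ → (-3,14,4)
river: ρ → (4,10,-9)
river: ρ → (-9,8,5)
river: ρ → (5,12,-5)
ρ-cycle length = 22 (tail of 1 descent step not counted)

22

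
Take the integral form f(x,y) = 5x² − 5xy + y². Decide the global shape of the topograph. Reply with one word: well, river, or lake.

D = b²−4ac = (-5)² − 4·5·1 = 5
D > 0 non-square ⇒ indefinite ⇒ periodic river

river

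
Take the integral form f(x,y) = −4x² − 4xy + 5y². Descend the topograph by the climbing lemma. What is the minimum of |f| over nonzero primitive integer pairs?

descent: ρ → (5,4,-4)  [lands on river]
river: ρ → (-4,4,5)
river: ρ → (5,6,-3)
river: ρ → (-3,6,5)
closes: descent 1, river 4
min |a| on river = 3

3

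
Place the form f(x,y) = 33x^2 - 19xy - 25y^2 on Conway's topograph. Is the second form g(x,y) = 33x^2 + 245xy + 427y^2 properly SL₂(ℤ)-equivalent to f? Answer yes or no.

D₁ = 3661, D₂ = 3661
river cycle of f (length 36): (-25, 19, 33), (33, 47, -11), (-11, 41, 45), (45, 49, -7), (-7, 49, 45), (45, 41, -11), (-11, 47, 33), (33, 19, -25), (-25, 31, 27), (27, 23, -29), … (26 more)
river cycle of g (length 36): (33, 47, -11), (-11, 41, 45), (45, 49, -7), (-7, 49, 45), (45, 41, -11), (-11, 47, 33), (33, 19, -25), (-25, 31, 27), (27, 23, -29), (-29, 35, 21), … (26 more)
cycles coincide ⇒ equivalent

yes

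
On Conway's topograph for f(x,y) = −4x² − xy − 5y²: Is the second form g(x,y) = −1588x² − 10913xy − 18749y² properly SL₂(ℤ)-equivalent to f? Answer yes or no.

D₁ = -79, D₂ = -79
f is negative-definite; reduce −f:
−f: reduced (well bottom): (4,1,5) with a≤c, −a<b≤a
flip sign back: reduced form of f is (-4,-1,-5)
g is negative-definite; reduce −g:
−g: translate: b→1385 (≡10913 mod 3176), so (1588,10913,18749)→(1588,1385,302)
−g: flip: (1588,1385,302)→(302,-1385,1588)
−g: translate: b→-177 (≡-1385 mod 604), so (302,-1385,1588)→(302,-177,26)
−g: flip: (302,-177,26)→(26,177,302)
−g: translate: b→21 (≡177 mod 52), so (26,177,302)→(26,21,5)
−g: flip: (26,21,5)→(5,-21,26)
−g: translate: b→-1 (≡-21 mod 10), so (5,-21,26)→(5,-1,4)
−g: flip: (5,-1,4)→(4,1,5)
−g: reduced (well bottom): (4,1,5) with a≤c, −a<b≤a
flip sign back: reduced form of g is (-4,-1,-5)
reduced forms (-4, -1, -5) vs (-4, -1, -5) ⇒ equivalent

yes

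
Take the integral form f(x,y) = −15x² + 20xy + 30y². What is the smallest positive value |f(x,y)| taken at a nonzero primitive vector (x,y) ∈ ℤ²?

river: ρ → (30,40,-5)
river: ρ → (-5,40,30)
river: ρ → (30,20,-15)
river: ρ → (-15,40,10)
river: ρ → (10,40,-15)
river: ρ → (-15,20,30)
closes: descent 0, river 6
min |a| on river = 5

5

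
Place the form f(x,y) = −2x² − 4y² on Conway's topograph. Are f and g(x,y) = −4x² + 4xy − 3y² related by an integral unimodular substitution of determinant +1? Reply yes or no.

D₁ = -32, D₂ = -32
f is negative-definite; reduce −f:
−f: reduced (well bottom): (2,0,4) with a≤c, −a<b≤a
flip sign back: reduced form of f is (-2,0,-4)
g is negative-definite; reduce −g:
−g: translate: b→4 (≡-4 mod 8), so (4,-4,3)→(4,4,3)
−g: flip: (4,4,3)→(3,-4,4)
−g: translate: b→2 (≡-4 mod 6), so (3,-4,4)→(3,2,3)
−g: reduced (well bottom): (3,2,3) with a≤c, −a<b≤a
flip sign back: reduced form of g is (-3,-2,-3)
reduced forms (-2, 0, -4) vs (-3, -2, -3) ⇒ inequivalent

no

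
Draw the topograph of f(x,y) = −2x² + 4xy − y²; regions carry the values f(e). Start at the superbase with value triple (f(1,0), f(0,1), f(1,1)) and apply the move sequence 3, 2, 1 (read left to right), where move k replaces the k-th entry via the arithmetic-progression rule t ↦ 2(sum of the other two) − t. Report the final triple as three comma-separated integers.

start (-2,-1,1) = (f(1,0),f(0,1),f(1,1))
replace slot 3: 2·((-2)+(-1)) − 1 = -7 → (-2,-1,-7)
replace slot 2: 2·((-2)+(-7)) − (-1) = -17 → (-2,-17,-7)
replace slot 1: 2·((-17)+(-7)) − (-2) = -46 → (-46,-17,-7)

-46,-17,-7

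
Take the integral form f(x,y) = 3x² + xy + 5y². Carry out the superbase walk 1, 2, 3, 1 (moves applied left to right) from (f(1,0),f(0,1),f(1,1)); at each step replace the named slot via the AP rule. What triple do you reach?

start (3,5,9) = (f(1,0),f(0,1),f(1,1))
replace slot 1: 2·(5+9) − 3 = 25 → (25,5,9)
replace slot 2: 2·(25+9) − 5 = 63 → (25,63,9)
replace slot 3: 2·(25+63) − 9 = 167 → (25,63,167)
replace slot 1: 2·(63+167) − 25 = 435 → (435,63,167)

435,63,167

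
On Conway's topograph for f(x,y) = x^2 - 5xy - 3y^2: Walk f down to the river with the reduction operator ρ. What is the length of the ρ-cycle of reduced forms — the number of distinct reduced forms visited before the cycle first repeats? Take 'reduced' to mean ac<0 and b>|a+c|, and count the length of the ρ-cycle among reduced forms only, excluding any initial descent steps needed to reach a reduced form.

D = 37, ⌊√D⌋ = 6
descent: ρ → (-3,5,1)  [lands on river]
river: ρ → (1,5,-3)
river: ρ → (-3,1,3)
river: ρ → (3,5,-1)
river: ρ → (-1,5,3)
river: ρ → (3,1,-3)
ρ-cycle length = 6 (tail of 1 descent step not counted)

6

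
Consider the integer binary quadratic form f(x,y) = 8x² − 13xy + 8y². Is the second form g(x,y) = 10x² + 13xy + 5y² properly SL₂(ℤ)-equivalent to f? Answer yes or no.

D₁ = -87, D₂ = -31
discriminants differ ⇒ not SL₂(ℤ)-equivalent

no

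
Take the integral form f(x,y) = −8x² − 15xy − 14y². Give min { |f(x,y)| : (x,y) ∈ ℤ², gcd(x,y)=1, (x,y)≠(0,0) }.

translate: b→-1 (≡15 mod 16), so (8,15,14)→(8,-1,7)
flip: (8,-1,7)→(7,1,8)
reduced (well bottom): (7,1,8) with a≤c, −a<b≤a
well minimum |f| = |-7| = 7 (negative-definite)

7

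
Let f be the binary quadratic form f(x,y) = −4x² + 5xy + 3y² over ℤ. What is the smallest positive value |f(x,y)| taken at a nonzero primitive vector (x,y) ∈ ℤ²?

river: ρ → (3,7,-2)
river: ρ → (-2,5,6)
river: ρ → (6,7,-1)
river: ρ → (-1,7,6)
river: ρ → (6,5,-2)
river: ρ → (-2,7,3)
river: ρ → (3,5,-4)
river: ρ → (-4,3,4)
river: ρ → (4,5,-3)
river: ρ → (-3,7,2)
river: ρ → (2,5,-6)
river: ρ → (-6,7,1)
river: ρ → (1,7,-6)
river: ρ → (-6,5,2)
river: ρ → (2,7,-3)
river: ρ → (-3,5,4)
river: ρ → (4,3,-4)
river: ρ → (-4,5,3)
closes: descent 0, river 18
min |a| on river = 1

1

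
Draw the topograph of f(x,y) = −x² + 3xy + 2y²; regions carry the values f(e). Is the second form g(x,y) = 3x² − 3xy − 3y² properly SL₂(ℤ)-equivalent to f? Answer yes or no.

D₁ = 17, D₂ = 45
discriminants differ ⇒ not SL₂(ℤ)-equivalent

no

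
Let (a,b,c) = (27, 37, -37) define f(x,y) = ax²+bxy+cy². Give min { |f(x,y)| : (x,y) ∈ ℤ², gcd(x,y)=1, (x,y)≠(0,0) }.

river: ρ → (-37,37,27)
river: ρ → (27,71,-3)
river: ρ → (-3,73,3)
river: ρ → (3,71,-27)
river: ρ → (-27,37,37)
river: ρ → (37,37,-27)
river: ρ → (-27,71,3)
river: ρ → (3,73,-3)
river: ρ → (-3,71,27)
river: ρ → (27,37,-37)
closes: descent 0, river 10
min |a| on river = 3

3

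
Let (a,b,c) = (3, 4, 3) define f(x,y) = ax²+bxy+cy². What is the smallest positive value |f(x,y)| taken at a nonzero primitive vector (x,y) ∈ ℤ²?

translate: b→-2 (≡4 mod 6), so (3,4,3)→(3,-2,2)
flip: (3,-2,2)→(2,2,3)
reduced (well bottom): (2,2,3) with a≤c, −a<b≤a
well minimum = a = 2

2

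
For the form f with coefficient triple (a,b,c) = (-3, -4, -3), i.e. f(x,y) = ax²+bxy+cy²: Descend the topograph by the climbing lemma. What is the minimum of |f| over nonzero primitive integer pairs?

translate: b→-2 (≡4 mod 6), so (3,4,3)→(3,-2,2)
flip: (3,-2,2)→(2,2,3)
reduced (well bottom): (2,2,3) with a≤c, −a<b≤a
well minimum |f| = |-2| = 2 (negative-definite)

2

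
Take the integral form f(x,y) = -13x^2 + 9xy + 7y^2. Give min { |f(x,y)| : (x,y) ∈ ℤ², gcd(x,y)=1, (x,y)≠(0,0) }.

river: ρ → (7,19,-3)
river: ρ → (-3,17,13)
river: ρ → (13,9,-7)
river: ρ → (-7,19,3)
river: ρ → (3,17,-13)
river: ρ → (-13,9,7)
closes: descent 0, river 6
min |a| on river = 3

3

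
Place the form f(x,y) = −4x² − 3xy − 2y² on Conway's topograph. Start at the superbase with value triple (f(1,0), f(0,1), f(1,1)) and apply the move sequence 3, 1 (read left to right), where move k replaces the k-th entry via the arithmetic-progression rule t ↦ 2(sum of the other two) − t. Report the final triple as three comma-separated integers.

start (-4,-2,-9) = (f(1,0),f(0,1),f(1,1))
replace slot 3: 2·((-4)+(-2)) − (-9) = -3 → (-4,-2,-3)
replace slot 1: 2·((-2)+(-3)) − (-4) = -6 → (-6,-2,-3)

-6,-2,-3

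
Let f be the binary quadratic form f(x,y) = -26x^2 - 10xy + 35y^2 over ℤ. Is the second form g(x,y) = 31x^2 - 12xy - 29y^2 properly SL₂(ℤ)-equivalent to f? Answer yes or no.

D₁ = 3740, D₂ = 3740
river cycle of f (length 8): (35, 10, -26), (-26, 42, 19), (19, 34, -34), (-34, 34, 19), (19, 42, -26), (-26, 10, 35), (35, 60, -1), (-1, 60, 35)
river cycle of g (length 10): (-29, 12, 31), (31, 50, -10), (-10, 50, 31), (31, 12, -29), (-29, 46, 14), (14, 38, -41), (-41, 44, 11), (11, 44, -41), (-41, 38, 14), (14, 46, -29)
cycles differ ⇒ inequivalent

no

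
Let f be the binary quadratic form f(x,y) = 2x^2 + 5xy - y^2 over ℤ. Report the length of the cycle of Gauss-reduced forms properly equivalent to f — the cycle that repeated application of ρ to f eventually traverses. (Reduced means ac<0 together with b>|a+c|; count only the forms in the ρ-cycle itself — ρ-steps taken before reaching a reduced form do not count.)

D = 33, ⌊√D⌋ = 5
river: ρ → (-1,5,2)
river: ρ → (2,3,-3)
river: ρ → (-3,3,2)
river: ρ → (2,5,-1)
ρ-cycle length = 4 (tail of 0 descent steps not counted)

4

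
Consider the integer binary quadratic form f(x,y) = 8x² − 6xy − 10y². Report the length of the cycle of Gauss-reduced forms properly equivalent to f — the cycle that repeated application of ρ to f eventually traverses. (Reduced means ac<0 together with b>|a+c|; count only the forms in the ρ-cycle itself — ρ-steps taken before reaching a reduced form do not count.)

D = 356, ⌊√D⌋ = 18
descent: ρ → (-10,6,8)  [lands on river]
river: ρ → (8,10,-8)
river: ρ → (-8,6,10)
river: ρ → (10,14,-4)
river: ρ → (-4,18,2)
river: ρ → (2,18,-4)
river: ρ → (-4,14,10)
river: ρ → (10,6,-8)
river: ρ → (-8,10,8)
river: ρ → (8,6,-10)
river: ρ → (-10,14,4)
river: ρ → (4,18,-2)
river: ρ → (-2,18,4)
river: ρ → (4,14,-10)
ρ-cycle length = 14 (tail of 1 descent step not counted)

14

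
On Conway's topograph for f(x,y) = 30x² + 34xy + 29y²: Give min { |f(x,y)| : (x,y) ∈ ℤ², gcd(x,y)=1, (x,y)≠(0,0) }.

translate: b→-26 (≡34 mod 60), so (30,34,29)→(30,-26,25)
flip: (30,-26,25)→(25,26,30)
translate: b→-24 (≡26 mod 50), so (25,26,30)→(25,-24,29)
reduced (well bottom): (25,-24,29) with a≤c, −a<b≤a
well minimum = a = 25

25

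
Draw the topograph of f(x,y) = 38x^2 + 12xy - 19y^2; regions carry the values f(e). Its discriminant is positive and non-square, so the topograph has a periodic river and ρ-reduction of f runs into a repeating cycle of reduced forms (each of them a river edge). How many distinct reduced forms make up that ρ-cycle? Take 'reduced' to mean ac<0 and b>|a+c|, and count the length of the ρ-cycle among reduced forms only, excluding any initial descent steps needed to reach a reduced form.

D = 3032, ⌊√D⌋ = 55
descent: ρ → (-19,26,31)  [lands on river]
river: ρ → (31,36,-14)
river: ρ → (-14,48,13)
river: ρ → (13,30,-41)
river: ρ → (-41,52,2)
river: ρ → (2,52,-41)
river: ρ → (-41,30,13)
river: ρ → (13,48,-14)
river: ρ → (-14,36,31)
river: ρ → (31,26,-19)
river: ρ → (-19,50,7)
river: ρ → (7,48,-26)
river: ρ → (-26,4,29)
river: ρ → (29,54,-1)
river: ρ → (-1,54,29)
river: ρ → (29,4,-26)
river: ρ → (-26,48,7)
river: ρ → (7,50,-19)
ρ-cycle length = 18 (tail of 1 descent step not counted)

18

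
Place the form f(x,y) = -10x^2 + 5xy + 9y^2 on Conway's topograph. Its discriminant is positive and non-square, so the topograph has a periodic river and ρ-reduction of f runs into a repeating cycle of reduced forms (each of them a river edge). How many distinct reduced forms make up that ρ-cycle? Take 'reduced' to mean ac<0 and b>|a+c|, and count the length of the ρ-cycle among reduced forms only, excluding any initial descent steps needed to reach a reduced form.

D = 385, ⌊√D⌋ = 19
river: ρ → (9,13,-6)
river: ρ → (-6,11,11)
river: ρ → (11,11,-6)
river: ρ → (-6,13,9)
river: ρ → (9,5,-10)
river: ρ → (-10,15,4)
river: ρ → (4,17,-6)
river: ρ → (-6,19,1)
river: ρ → (1,19,-6)
river: ρ → (-6,17,4)
river: ρ → (4,15,-10)
river: ρ → (-10,5,9)
ρ-cycle length = 12 (tail of 0 descent steps not counted)

12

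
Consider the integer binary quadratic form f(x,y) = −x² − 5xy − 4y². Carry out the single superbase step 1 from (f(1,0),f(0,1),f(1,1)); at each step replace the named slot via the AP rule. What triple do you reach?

start (-1,-4,-10) = (f(1,0),f(0,1),f(1,1))
replace slot 1: 2·((-4)+(-10)) − (-1) = -27 → (-27,-4,-10)

-27,-4,-10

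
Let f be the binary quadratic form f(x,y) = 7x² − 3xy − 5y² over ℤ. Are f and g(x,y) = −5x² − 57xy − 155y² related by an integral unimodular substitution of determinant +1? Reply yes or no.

D₁ = 149, D₂ = 149
river cycle of f (length 10): (-5, 3, 7), (7, 11, -1), (-1, 11, 7), (7, 3, -5), (-5, 7, 5), (5, 3, -7), (-7, 11, 1), (1, 11, -7), (-7, 3, 5), (5, 7, -5)
river cycle of g (length 10): (-5, 3, 7), (7, 11, -1), (-1, 11, 7), (7, 3, -5), (-5, 7, 5), (5, 3, -7), (-7, 11, 1), (1, 11, -7), (-7, 3, 5), (5, 7, -5)
cycles coincide ⇒ equivalent

yes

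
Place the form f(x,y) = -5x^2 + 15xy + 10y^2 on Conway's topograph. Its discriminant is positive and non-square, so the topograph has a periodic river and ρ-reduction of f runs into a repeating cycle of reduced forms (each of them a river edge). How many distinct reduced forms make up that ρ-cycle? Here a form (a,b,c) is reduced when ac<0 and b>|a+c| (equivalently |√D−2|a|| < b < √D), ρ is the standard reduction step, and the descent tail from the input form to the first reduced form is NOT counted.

D = 425, ⌊√D⌋ = 20
river: ρ → (10,5,-10)
river: ρ → (-10,15,5)
river: ρ → (5,15,-10)
river: ρ → (-10,5,10)
river: ρ → (10,15,-5)
river: ρ → (-5,15,10)
ρ-cycle length = 6 (tail of 0 descent steps not counted)

6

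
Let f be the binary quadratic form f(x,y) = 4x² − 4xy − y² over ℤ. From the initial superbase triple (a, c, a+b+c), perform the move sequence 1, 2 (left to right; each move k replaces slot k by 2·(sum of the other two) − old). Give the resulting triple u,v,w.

start (4,-1,-1) = (f(1,0),f(0,1),f(1,1))
replace slot 1: 2·((-1)+(-1)) − 4 = -8 → (-8,-1,-1)
replace slot 2: 2·((-8)+(-1)) − (-1) = -17 → (-8,-17,-1)

-8,-17,-1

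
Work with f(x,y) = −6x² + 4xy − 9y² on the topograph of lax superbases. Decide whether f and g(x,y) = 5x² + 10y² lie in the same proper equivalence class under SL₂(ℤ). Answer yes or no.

D₁ = -200, D₂ = -200
f is negative-definite; reduce −f:
−f: reduced (well bottom): (6,-4,9) with a≤c, −a<b≤a
flip sign back: reduced form of f is (-6,4,-9)
g: reduced (well bottom): (5,0,10) with a≤c, −a<b≤a
reduced forms (-6, 4, -9) vs (5, 0, 10) ⇒ inequivalent

no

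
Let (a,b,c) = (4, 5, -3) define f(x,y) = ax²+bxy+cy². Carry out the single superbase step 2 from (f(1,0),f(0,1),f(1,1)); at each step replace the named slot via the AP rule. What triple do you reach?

start (4,-3,6) = (f(1,0),f(0,1),f(1,1))
replace slot 2: 2·(4+6) − (-3) = 23 → (4,23,6)

4,23,6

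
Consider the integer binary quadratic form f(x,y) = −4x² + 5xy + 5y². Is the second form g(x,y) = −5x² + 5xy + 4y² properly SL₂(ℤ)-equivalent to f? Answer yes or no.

D₁ = 105, D₂ = 105
river cycle of f (length 6): (5, 5, -4), (-4, 3, 6), (6, 9, -1), (-1, 9, 6), (6, 3, -4), (-4, 5, 5)
river cycle of g (length 6): (4, 3, -6), (-6, 9, 1), (1, 9, -6), (-6, 3, 4), (4, 5, -5), (-5, 5, 4)
cycles differ ⇒ inequivalent

no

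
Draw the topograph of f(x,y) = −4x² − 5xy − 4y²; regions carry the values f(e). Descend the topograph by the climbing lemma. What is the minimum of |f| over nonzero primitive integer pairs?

translate: b→-3 (≡5 mod 8), so (4,5,4)→(4,-3,3)
flip: (4,-3,3)→(3,3,4)
reduced (well bottom): (3,3,4) with a≤c, −a<b≤a
well minimum |f| = |-3| = 3 (negative-definite)

3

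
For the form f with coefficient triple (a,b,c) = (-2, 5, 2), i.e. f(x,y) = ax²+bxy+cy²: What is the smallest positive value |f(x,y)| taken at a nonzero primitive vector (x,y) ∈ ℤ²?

river: ρ → (2,3,-4)
river: ρ → (-4,5,1)
river: ρ → (1,5,-4)
river: ρ → (-4,3,2)
river: ρ → (2,5,-2)
river: ρ → (-2,3,4)
river: ρ → (4,5,-1)
river: ρ → (-1,5,4)
river: ρ → (4,3,-2)
river: ρ → (-2,5,2)
closes: descent 0, river 10
min |a| on river = 1

1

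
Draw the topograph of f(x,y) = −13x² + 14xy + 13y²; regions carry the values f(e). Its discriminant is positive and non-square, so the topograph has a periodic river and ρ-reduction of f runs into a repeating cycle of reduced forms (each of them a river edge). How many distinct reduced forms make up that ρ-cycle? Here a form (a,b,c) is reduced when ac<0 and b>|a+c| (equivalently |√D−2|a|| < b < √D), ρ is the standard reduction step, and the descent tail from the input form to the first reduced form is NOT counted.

D = 872, ⌊√D⌋ = 29
river: ρ → (13,12,-14)
river: ρ → (-14,16,11)
river: ρ → (11,28,-2)
river: ρ → (-2,28,11)
river: ρ → (11,16,-14)
river: ρ → (-14,12,13)
river: ρ → (13,14,-13)
river: ρ → (-13,12,14)
river: ρ → (14,16,-11)
river: ρ → (-11,28,2)
river: ρ → (2,28,-11)
river: ρ → (-11,16,14)
river: ρ → (14,12,-13)
river: ρ → (-13,14,13)
ρ-cycle length = 14 (tail of 0 descent steps not counted)

14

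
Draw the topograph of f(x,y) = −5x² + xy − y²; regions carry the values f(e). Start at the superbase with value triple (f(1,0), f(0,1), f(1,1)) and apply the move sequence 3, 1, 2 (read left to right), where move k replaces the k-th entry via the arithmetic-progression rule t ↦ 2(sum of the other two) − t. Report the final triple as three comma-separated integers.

start (-5,-1,-5) = (f(1,0),f(0,1),f(1,1))
replace slot 3: 2·((-5)+(-1)) − (-5) = -7 → (-5,-1,-7)
replace slot 1: 2·((-1)+(-7)) − (-5) = -11 → (-11,-1,-7)
replace slot 2: 2·((-11)+(-7)) − (-1) = -35 → (-11,-35,-7)

-11,-35,-7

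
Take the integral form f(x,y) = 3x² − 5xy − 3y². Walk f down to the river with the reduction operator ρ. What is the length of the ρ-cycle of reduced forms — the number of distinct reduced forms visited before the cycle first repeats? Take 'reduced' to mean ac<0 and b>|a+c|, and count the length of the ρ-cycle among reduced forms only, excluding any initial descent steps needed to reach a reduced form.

D = 61, ⌊√D⌋ = 7
descent: ρ → (-3,5,3)  [lands on river]
river: ρ → (3,7,-1)
river: ρ → (-1,7,3)
river: ρ → (3,5,-3)
river: ρ → (-3,7,1)
river: ρ → (1,7,-3)
ρ-cycle length = 6 (tail of 1 descent step not counted)

6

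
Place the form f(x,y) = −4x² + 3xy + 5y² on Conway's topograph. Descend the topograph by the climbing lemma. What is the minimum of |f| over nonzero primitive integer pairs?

river: ρ → (5,7,-2)
river: ρ → (-2,9,1)
river: ρ → (1,9,-2)
river: ρ → (-2,7,5)
river: ρ → (5,3,-4)
river: ρ → (-4,5,4)
river: ρ → (4,3,-5)
river: ρ → (-5,7,2)
river: ρ → (2,9,-1)
river: ρ → (-1,9,2)
river: ρ → (2,7,-5)
river: ρ → (-5,3,4)
river: ρ → (4,5,-4)
river: ρ → (-4,3,5)
closes: descent 0, river 14
min |a| on river = 1

1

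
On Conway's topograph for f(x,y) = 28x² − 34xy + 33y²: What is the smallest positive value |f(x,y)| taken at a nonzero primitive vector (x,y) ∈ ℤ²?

translate: b→22 (≡-34 mod 56), so (28,-34,33)→(28,22,27)
flip: (28,22,27)→(27,-22,28)
reduced (well bottom): (27,-22,28) with a≤c, −a<b≤a
well minimum = a = 27

27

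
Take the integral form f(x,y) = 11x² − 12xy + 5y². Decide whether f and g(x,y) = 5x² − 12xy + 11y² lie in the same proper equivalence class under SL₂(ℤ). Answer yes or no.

D₁ = -76, D₂ = -76
f: translate: b→10 (≡-12 mod 22), so (11,-12,5)→(11,10,4)
f: flip: (11,10,4)→(4,-10,11)
f: translate: b→-2 (≡-10 mod 8), so (4,-10,11)→(4,-2,5)
f: reduced (well bottom): (4,-2,5) with a≤c, −a<b≤a
g: translate: b→-2 (≡-12 mod 10), so (5,-12,11)→(5,-2,4)
g: flip: (5,-2,4)→(4,2,5)
g: reduced (well bottom): (4,2,5) with a≤c, −a<b≤a
reduced forms (4, -2, 5) vs (4, 2, 5) ⇒ inequivalent

no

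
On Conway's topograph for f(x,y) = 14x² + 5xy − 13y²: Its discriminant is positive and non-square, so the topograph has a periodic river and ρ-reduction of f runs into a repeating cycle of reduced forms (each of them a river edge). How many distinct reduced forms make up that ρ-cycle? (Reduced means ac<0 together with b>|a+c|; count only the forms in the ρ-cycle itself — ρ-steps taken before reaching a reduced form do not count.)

D = 753, ⌊√D⌋ = 27
river: ρ → (-13,21,6)
river: ρ → (6,27,-1)
river: ρ → (-1,27,6)
river: ρ → (6,21,-13)
river: ρ → (-13,5,14)
river: ρ → (14,23,-4)
river: ρ → (-4,25,8)
river: ρ → (8,23,-7)
river: ρ → (-7,19,14)
river: ρ → (14,9,-12)
river: ρ → (-12,15,11)
river: ρ → (11,7,-16)
river: ρ → (-16,25,2)
river: ρ → (2,27,-3)
river: ρ → (-3,27,2)
river: ρ → (2,25,-16)
river: ρ → (-16,7,11)
river: ρ → (11,15,-12)
river: ρ → (-12,9,14)
river: ρ → (14,19,-7)
river: ρ → (-7,23,8)
river: ρ → (8,25,-4)
river: ρ → (-4,23,14)
river: ρ → (14,5,-13)
ρ-cycle length = 24 (tail of 0 descent steps not counted)

24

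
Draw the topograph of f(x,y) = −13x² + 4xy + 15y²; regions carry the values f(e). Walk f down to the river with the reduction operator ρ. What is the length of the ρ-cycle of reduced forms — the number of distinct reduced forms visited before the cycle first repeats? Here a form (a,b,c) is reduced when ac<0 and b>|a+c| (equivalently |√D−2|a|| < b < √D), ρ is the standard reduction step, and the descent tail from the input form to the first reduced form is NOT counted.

D = 796, ⌊√D⌋ = 28
river: ρ → (15,26,-2)
river: ρ → (-2,26,15)
river: ρ → (15,4,-13)
river: ρ → (-13,22,6)
river: ρ → (6,26,-5)
river: ρ → (-5,24,11)
river: ρ → (11,20,-9)
river: ρ → (-9,16,15)
river: ρ → (15,14,-10)
river: ρ → (-10,26,3)
river: ρ → (3,28,-1)
river: ρ → (-1,28,3)
river: ρ → (3,26,-10)
river: ρ → (-10,14,15)
river: ρ → (15,16,-9)
river: ρ → (-9,20,11)
river: ρ → (11,24,-5)
river: ρ → (-5,26,6)
river: ρ → (6,22,-13)
river: ρ → (-13,4,15)
ρ-cycle length = 20 (tail of 0 descent steps not counted)

20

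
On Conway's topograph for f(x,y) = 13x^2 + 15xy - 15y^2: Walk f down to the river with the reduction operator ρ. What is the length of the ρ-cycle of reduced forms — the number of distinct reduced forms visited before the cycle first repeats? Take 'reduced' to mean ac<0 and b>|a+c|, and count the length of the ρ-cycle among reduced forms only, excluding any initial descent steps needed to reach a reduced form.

D = 1005, ⌊√D⌋ = 31
river: ρ → (-15,15,13)
river: ρ → (13,11,-17)
river: ρ → (-17,23,7)
river: ρ → (7,19,-23)
river: ρ → (-23,27,3)
river: ρ → (3,27,-23)
river: ρ → (-23,19,7)
river: ρ → (7,23,-17)
river: ρ → (-17,11,13)
river: ρ → (13,15,-15)
ρ-cycle length = 10 (tail of 0 descent steps not counted)

10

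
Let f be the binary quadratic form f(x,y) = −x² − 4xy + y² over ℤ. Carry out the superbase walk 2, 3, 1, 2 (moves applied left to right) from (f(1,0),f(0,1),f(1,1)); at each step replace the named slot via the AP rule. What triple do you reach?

start (-1,1,-4) = (f(1,0),f(0,1),f(1,1))
replace slot 2: 2·((-1)+(-4)) − 1 = -11 → (-1,-11,-4)
replace slot 3: 2·((-1)+(-11)) − (-4) = -20 → (-1,-11,-20)
replace slot 1: 2·((-11)+(-20)) − (-1) = -61 → (-61,-11,-20)
replace slot 2: 2·((-61)+(-20)) − (-11) = -151 → (-61,-151,-20)

-61,-151,-20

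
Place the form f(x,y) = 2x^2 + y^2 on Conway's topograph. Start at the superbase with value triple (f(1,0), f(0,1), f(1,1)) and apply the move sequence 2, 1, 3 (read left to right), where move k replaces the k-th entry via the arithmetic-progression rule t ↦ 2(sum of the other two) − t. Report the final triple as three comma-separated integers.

start (2,1,3) = (f(1,0),f(0,1),f(1,1))
replace slot 2: 2·(2+3) − 1 = 9 → (2,9,3)
replace slot 1: 2·(9+3) − 2 = 22 → (22,9,3)
replace slot 3: 2·(22+9) − 3 = 59 → (22,9,59)

22,9,59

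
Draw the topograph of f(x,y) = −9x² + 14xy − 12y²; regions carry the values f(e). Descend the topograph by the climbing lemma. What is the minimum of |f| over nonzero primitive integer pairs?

translate: b→4 (≡-14 mod 18), so (9,-14,12)→(9,4,7)
flip: (9,4,7)→(7,-4,9)
reduced (well bottom): (7,-4,9) with a≤c, −a<b≤a
well minimum |f| = |-7| = 7 (negative-definite)

7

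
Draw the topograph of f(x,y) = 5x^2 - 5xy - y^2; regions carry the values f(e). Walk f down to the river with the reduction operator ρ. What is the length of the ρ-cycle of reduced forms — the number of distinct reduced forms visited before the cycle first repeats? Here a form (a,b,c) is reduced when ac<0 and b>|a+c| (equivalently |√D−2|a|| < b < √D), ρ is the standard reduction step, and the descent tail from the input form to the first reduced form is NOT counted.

D = 45, ⌊√D⌋ = 6
descent: ρ → (-1,5,5)  [lands on river]
river: ρ → (5,5,-1)
ρ-cycle length = 2 (tail of 1 descent step not counted)

2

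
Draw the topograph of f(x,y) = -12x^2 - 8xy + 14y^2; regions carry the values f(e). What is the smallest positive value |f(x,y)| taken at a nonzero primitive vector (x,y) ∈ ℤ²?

descent: ρ → (14,8,-12)  [lands on river]
river: ρ → (-12,16,10)
river: ρ → (10,24,-4)
river: ρ → (-4,24,10)
river: ρ → (10,16,-12)
river: ρ → (-12,8,14)
river: ρ → (14,20,-6)
river: ρ → (-6,16,20)
river: ρ → (20,24,-2)
river: ρ → (-2,24,20)
river: ρ → (20,16,-6)
river: ρ → (-6,20,14)
closes: descent 1, river 12
min |a| on river = 2

2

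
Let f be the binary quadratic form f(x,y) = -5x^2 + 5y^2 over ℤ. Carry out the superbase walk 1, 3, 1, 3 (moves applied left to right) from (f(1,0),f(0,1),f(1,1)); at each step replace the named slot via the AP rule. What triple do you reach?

start (-5,5,0) = (f(1,0),f(0,1),f(1,1))
replace slot 1: 2·(5+0) − (-5) = 15 → (15,5,0)
replace slot 3: 2·(15+5) − 0 = 40 → (15,5,40)
replace slot 1: 2·(5+40) − 15 = 75 → (75,5,40)
replace slot 3: 2·(75+5) − 40 = 120 → (75,5,120)

75,5,120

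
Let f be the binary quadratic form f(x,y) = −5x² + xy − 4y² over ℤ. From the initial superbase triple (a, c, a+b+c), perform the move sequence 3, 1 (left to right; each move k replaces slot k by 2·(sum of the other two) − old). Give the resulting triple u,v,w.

start (-5,-4,-8) = (f(1,0),f(0,1),f(1,1))
replace slot 3: 2·((-5)+(-4)) − (-8) = -10 → (-5,-4,-10)
replace slot 1: 2·((-4)+(-10)) − (-5) = -23 → (-23,-4,-10)

-23,-4,-10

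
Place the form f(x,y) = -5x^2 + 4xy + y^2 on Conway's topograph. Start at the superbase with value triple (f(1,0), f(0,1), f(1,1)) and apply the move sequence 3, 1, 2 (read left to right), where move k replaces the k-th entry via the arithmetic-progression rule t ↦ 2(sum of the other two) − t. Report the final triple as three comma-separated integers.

start (-5,1,0) = (f(1,0),f(0,1),f(1,1))
replace slot 3: 2·((-5)+1) − 0 = -8 → (-5,1,-8)
replace slot 1: 2·(1+(-8)) − (-5) = -9 → (-9,1,-8)
replace slot 2: 2·((-9)+(-8)) − 1 = -35 → (-9,-35,-8)

-9,-35,-8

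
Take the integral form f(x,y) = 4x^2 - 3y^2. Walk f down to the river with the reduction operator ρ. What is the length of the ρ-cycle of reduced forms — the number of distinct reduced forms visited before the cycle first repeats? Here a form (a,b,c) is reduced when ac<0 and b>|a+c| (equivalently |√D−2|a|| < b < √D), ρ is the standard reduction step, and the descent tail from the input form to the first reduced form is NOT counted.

D = 48, ⌊√D⌋ = 6
descent: ρ → (-3,6,1)  [lands on river]
river: ρ → (1,6,-3)
ρ-cycle length = 2 (tail of 1 descent step not counted)

2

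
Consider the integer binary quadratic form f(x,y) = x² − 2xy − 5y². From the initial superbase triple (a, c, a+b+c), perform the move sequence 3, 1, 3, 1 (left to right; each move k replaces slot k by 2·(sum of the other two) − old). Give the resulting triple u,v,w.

start (1,-5,-6) = (f(1,0),f(0,1),f(1,1))
replace slot 3: 2·(1+(-5)) − (-6) = -2 → (1,-5,-2)
replace slot 1: 2·((-5)+(-2)) − 1 = -15 → (-15,-5,-2)
replace slot 3: 2·((-15)+(-5)) − (-2) = -38 → (-15,-5,-38)
replace slot 1: 2·((-5)+(-38)) − (-15) = -71 → (-71,-5,-38)

-71,-5,-38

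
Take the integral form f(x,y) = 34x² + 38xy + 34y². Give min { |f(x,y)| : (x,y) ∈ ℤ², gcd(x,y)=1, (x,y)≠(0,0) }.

translate: b→-30 (≡38 mod 68), so (34,38,34)→(34,-30,30)
flip: (34,-30,30)→(30,30,34)
reduced (well bottom): (30,30,34) with a≤c, −a<b≤a
well minimum = a = 30

30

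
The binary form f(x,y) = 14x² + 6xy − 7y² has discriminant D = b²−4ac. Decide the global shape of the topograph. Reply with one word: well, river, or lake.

D = b²−4ac = 6² − 4·14·(-7) = 428
D > 0 non-square ⇒ indefinite ⇒ periodic river

river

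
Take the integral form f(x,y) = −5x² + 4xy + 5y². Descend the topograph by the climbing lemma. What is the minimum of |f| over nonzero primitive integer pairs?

river: ρ → (5,6,-4)
river: ρ → (-4,10,1)
river: ρ → (1,10,-4)
river: ρ → (-4,6,5)
river: ρ → (5,4,-5)
river: ρ → (-5,6,4)
river: ρ → (4,10,-1)
river: ρ → (-1,10,4)
river: ρ → (4,6,-5)
river: ρ → (-5,4,5)
closes: descent 0, river 10
min |a| on river = 1

1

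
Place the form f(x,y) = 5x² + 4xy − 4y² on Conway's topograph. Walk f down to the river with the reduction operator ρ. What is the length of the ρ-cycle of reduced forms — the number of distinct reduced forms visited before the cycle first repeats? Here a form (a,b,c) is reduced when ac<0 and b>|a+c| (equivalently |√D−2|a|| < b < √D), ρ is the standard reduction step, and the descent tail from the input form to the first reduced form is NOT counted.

D = 96, ⌊√D⌋ = 9
river: ρ → (-4,4,5)
river: ρ → (5,6,-3)
river: ρ → (-3,6,5)
river: ρ → (5,4,-4)
ρ-cycle length = 4 (tail of 0 descent steps not counted)

4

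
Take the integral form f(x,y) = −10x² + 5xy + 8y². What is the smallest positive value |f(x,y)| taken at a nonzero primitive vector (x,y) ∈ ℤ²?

river: ρ → (8,11,-7)
river: ρ → (-7,17,2)
river: ρ → (2,15,-15)
river: ρ → (-15,15,2)
river: ρ → (2,17,-7)
river: ρ → (-7,11,8)
river: ρ → (8,5,-10)
river: ρ → (-10,15,3)
river: ρ → (3,15,-10)
river: ρ → (-10,5,8)
closes: descent 0, river 10
min |a| on river = 2

2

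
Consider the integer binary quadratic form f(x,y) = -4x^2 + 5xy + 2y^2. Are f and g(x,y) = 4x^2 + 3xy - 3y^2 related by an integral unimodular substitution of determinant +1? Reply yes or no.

D₁ = 57, D₂ = 57
river cycle of f (length 6): (2, 7, -1), (-1, 7, 2), (2, 5, -4), (-4, 3, 3), (3, 3, -4), (-4, 5, 2)
river cycle of g (length 6): (-3, 3, 4), (4, 5, -2), (-2, 7, 1), (1, 7, -2), (-2, 5, 4), (4, 3, -3)
cycles differ ⇒ inequivalent

no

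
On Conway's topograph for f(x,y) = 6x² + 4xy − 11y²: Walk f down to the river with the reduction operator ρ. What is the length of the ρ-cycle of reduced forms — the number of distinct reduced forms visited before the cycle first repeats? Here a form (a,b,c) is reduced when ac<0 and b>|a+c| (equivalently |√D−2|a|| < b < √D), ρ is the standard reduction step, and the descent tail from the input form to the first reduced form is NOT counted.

D = 280, ⌊√D⌋ = 16
descent: ρ → (-11,-4,6)
descent: ρ → (6,16,-1)  [lands on river]
river: ρ → (-1,16,6)
river: ρ → (6,8,-9)
river: ρ → (-9,10,5)
river: ρ → (5,10,-9)
river: ρ → (-9,8,6)
ρ-cycle length = 6 (tail of 2 descent steps not counted)

6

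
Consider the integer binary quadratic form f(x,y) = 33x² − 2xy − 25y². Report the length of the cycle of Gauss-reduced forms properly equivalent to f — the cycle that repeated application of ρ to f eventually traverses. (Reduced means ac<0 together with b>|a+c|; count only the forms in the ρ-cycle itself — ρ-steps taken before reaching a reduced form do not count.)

D = 3304, ⌊√D⌋ = 57
descent: ρ → (-25,52,6)  [lands on river]
river: ρ → (6,56,-7)
river: ρ → (-7,56,6)
river: ρ → (6,52,-25)
river: ρ → (-25,48,10)
river: ρ → (10,52,-15)
river: ρ → (-15,38,31)
river: ρ → (31,24,-22)
river: ρ → (-22,20,33)
river: ρ → (33,46,-9)
river: ρ → (-9,44,38)
river: ρ → (38,32,-15)
river: ρ → (-15,28,42)
river: ρ → (42,56,-1)
river: ρ → (-1,56,42)
river: ρ → (42,28,-15)
river: ρ → (-15,32,38)
river: ρ → (38,44,-9)
river: ρ → (-9,46,33)
river: ρ → (33,20,-22)
river: ρ → (-22,24,31)
river: ρ → (31,38,-15)
river: ρ → (-15,52,10)
river: ρ → (10,48,-25)
ρ-cycle length = 24 (tail of 1 descent step not counted)

24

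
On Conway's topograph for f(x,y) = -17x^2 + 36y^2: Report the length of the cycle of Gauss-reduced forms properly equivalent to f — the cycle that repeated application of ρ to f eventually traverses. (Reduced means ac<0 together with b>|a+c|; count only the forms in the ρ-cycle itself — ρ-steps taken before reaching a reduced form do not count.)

D = 2448, ⌊√D⌋ = 49
descent: ρ → (36,0,-17)
descent: ρ → (-17,34,19)  [lands on river]
river: ρ → (19,42,-9)
river: ρ → (-9,48,4)
river: ρ → (4,48,-9)
river: ρ → (-9,42,19)
river: ρ → (19,34,-17)
ρ-cycle length = 6 (tail of 2 descent steps not counted)

6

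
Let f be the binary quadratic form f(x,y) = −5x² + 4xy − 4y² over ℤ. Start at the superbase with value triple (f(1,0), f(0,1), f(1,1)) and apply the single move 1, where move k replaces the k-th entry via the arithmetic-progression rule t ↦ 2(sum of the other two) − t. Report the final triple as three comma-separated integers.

start (-5,-4,-5) = (f(1,0),f(0,1),f(1,1))
replace slot 1: 2·((-4)+(-5)) − (-5) = -13 → (-13,-4,-5)

-13,-4,-5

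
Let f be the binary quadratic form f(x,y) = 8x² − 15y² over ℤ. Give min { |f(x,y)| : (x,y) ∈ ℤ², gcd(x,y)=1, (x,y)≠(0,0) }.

descent: ρ → (-15,0,8)
descent: ρ → (8,16,-7)  [lands on river]
river: ρ → (-7,12,12)
river: ρ → (12,12,-7)
river: ρ → (-7,16,8)
closes: descent 2, river 4
min |a| on river = 7

7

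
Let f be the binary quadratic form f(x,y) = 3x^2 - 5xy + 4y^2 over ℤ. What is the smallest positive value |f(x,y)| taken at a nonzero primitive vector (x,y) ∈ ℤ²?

translate: b→1 (≡-5 mod 6), so (3,-5,4)→(3,1,2)
flip: (3,1,2)→(2,-1,3)
reduced (well bottom): (2,-1,3) with a≤c, −a<b≤a
well minimum = a = 2

2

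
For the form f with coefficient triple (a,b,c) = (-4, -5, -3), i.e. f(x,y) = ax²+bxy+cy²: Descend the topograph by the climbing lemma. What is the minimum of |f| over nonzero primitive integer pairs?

translate: b→-3 (≡5 mod 8), so (4,5,3)→(4,-3,2)
flip: (4,-3,2)→(2,3,4)
translate: b→-1 (≡3 mod 4), so (2,3,4)→(2,-1,3)
reduced (well bottom): (2,-1,3) with a≤c, −a<b≤a
well minimum |f| = |-2| = 2 (negative-definite)

2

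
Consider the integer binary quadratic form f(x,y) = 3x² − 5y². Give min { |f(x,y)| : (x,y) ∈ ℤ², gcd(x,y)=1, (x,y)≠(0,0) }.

descent: ρ → (-5,0,3)
descent: ρ → (3,6,-2)  [lands on river]
river: ρ → (-2,6,3)
closes: descent 2, river 2
min |a| on river = 2

2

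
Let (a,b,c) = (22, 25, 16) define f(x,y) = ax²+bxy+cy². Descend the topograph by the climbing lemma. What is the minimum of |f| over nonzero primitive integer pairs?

translate: b→-19 (≡25 mod 44), so (22,25,16)→(22,-19,13)
flip: (22,-19,13)→(13,19,22)
translate: b→-7 (≡19 mod 26), so (13,19,22)→(13,-7,16)
reduced (well bottom): (13,-7,16) with a≤c, −a<b≤a
well minimum = a = 13

13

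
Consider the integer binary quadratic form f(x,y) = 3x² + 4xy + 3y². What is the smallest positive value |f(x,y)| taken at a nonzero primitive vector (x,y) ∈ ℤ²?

translate: b→-2 (≡4 mod 6), so (3,4,3)→(3,-2,2)
flip: (3,-2,2)→(2,2,3)
reduced (well bottom): (2,2,3) with a≤c, −a<b≤a
well minimum = a = 2

2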